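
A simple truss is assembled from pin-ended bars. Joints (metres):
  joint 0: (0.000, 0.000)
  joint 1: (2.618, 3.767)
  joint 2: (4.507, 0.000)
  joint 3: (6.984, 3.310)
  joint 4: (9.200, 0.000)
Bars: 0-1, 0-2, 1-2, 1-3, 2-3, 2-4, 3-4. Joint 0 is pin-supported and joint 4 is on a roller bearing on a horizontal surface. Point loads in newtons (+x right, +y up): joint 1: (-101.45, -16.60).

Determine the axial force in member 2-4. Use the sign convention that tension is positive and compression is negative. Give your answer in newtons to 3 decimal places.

N=5 nodes, M=7 members, R=3 reactions → 2N=10, M+R=10
member 0 (0-1): L=4.5874, (cx,cy)=(0.5707,0.8212)
member 1 (0-2): L=4.5070, (cx,cy)=(1.0000,0.0000)
member 2 (1-2): L=4.2141, (cx,cy)=(0.4483,-0.8939)
member 3 (1-3): L=4.3899, (cx,cy)=(0.9946,-0.1041)
member 4 (2-3): L=4.1342, (cx,cy)=(0.5991,0.8006)
member 5 (2-4): L=4.6930, (cx,cy)=(1.0000,0.0000)
member 6 (3-4): L=3.9833, (cx,cy)=(0.5563,-0.8310)
solve A·x = −loads:
  F[0-1] = -65.0487 N (compression)
  F[0-2] = -64.3271 N (compression)
  F[1-2] = +35.5170 N (tension)
  F[1-3] = +48.6708 N (tension)
  F[2-3] = -39.6543 N (compression)
  F[2-4] = -24.6475 N (compression)
  F[3-4] = +44.3045 N (tension)
  Rx@0 = +101.4500 N
  Ry@0 = +53.4156 N
  Ry@4 = -36.8156 N

-24.648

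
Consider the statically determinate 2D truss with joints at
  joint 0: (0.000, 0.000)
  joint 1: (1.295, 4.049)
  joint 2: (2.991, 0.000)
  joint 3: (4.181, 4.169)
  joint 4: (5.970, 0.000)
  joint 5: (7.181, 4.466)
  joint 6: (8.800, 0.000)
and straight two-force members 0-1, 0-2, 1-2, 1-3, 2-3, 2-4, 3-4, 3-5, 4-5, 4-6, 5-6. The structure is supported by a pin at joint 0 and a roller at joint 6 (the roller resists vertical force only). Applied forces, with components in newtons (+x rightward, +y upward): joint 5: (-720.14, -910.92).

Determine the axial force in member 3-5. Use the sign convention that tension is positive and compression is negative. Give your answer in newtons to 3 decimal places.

-735.813

N=7 nodes, M=11 members, R=3 reactions → 2N=14, M+R=14
member 0 (0-1): L=4.2510, (cx,cy)=(0.3046,0.9525)
member 1 (0-2): L=2.9910, (cx,cy)=(1.0000,0.0000)
member 2 (1-2): L=4.3899, (cx,cy)=(0.3863,-0.9224)
member 3 (1-3): L=2.8885, (cx,cy)=(0.9991,0.0415)
member 4 (2-3): L=4.3355, (cx,cy)=(0.2745,0.9616)
member 5 (2-4): L=2.9790, (cx,cy)=(1.0000,0.0000)
member 6 (3-4): L=4.5366, (cx,cy)=(0.3943,-0.9190)
member 7 (3-5): L=3.0147, (cx,cy)=(0.9951,0.0985)
member 8 (4-5): L=4.6273, (cx,cy)=(0.2617,0.9651)
member 9 (4-6): L=2.8300, (cx,cy)=(1.0000,0.0000)
member 10 (5-6): L=4.7504, (cx,cy)=(0.3408,-0.9401)
solve A·x = −loads:
  F[0-1] = -559.6599 N (compression)
  F[0-2] = -549.6504 N (compression)
  F[1-2] = +560.4863 N (tension)
  F[1-3] = -387.3653 N (compression)
  F[2-3] = -537.6147 N (compression)
  F[2-4] = -185.5460 N (compression)
  F[3-4] = +501.1832 N (tension)
  F[3-5] = -735.8126 N (compression)
  F[4-5] = -477.2005 N (compression)
  F[4-6] = +136.9807 N (tension)
  F[5-6] = -401.9231 N (compression)
  Rx@0 = +720.1400 N
  Ry@0 = +533.0596 N
  Ry@6 = +377.8604 N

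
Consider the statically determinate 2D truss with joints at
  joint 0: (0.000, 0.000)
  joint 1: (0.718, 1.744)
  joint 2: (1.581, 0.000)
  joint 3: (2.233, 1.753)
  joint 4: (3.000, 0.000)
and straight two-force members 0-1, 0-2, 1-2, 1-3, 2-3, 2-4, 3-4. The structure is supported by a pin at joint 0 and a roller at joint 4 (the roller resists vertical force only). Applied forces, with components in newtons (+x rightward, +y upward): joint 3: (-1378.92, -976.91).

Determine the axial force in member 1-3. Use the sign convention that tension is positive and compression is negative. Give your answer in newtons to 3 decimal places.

-954.073

N=5 nodes, M=7 members, R=3 reactions → 2N=10, M+R=10
member 0 (0-1): L=1.8860, (cx,cy)=(0.3807,0.9247)
member 1 (0-2): L=1.5810, (cx,cy)=(1.0000,0.0000)
member 2 (1-2): L=1.9458, (cx,cy)=(0.4435,-0.8963)
member 3 (1-3): L=1.5150, (cx,cy)=(1.0000,0.0059)
member 4 (2-3): L=1.8703, (cx,cy)=(0.3486,0.9373)
member 5 (2-4): L=1.4190, (cx,cy)=(1.0000,0.0000)
member 6 (3-4): L=1.9135, (cx,cy)=(0.4008,-0.9161)
solve A·x = −loads:
  F[0-1] = -1141.4644 N (compression)
  F[0-2] = -944.3685 N (compression)
  F[1-2] = +1171.3490 N (tension)
  F[1-3] = -954.0728 N (compression)
  F[2-3] = -1120.1083 N (compression)
  F[2-4] = -34.3913 N (compression)
  F[3-4] = +85.7967 N (tension)
  Rx@0 = +1378.9200 N
  Ry@0 = +1055.5122 N
  Ry@4 = -78.6022 N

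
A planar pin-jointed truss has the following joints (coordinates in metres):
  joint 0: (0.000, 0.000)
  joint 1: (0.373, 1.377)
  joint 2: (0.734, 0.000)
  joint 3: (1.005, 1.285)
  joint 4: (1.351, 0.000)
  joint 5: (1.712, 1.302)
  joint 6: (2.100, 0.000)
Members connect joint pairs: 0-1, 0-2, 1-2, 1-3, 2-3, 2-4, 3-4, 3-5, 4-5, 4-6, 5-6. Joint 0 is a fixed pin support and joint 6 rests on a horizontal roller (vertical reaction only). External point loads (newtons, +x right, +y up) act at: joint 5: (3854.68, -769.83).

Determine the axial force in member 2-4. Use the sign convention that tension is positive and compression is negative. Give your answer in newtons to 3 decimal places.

N=7 nodes, M=11 members, R=3 reactions → 2N=14, M+R=14
member 0 (0-1): L=1.4266, (cx,cy)=(0.2615,0.9652)
member 1 (0-2): L=0.7340, (cx,cy)=(1.0000,0.0000)
member 2 (1-2): L=1.4235, (cx,cy)=(0.2536,-0.9673)
member 3 (1-3): L=0.6387, (cx,cy)=(0.9896,-0.1441)
member 4 (2-3): L=1.3133, (cx,cy)=(0.2064,0.9785)
member 5 (2-4): L=0.6170, (cx,cy)=(1.0000,0.0000)
member 6 (3-4): L=1.3308, (cx,cy)=(0.2600,-0.9656)
member 7 (3-5): L=0.7072, (cx,cy)=(0.9997,0.0240)
member 8 (4-5): L=1.3511, (cx,cy)=(0.2672,0.9636)
member 9 (4-6): L=0.7490, (cx,cy)=(1.0000,0.0000)
member 10 (5-6): L=1.3586, (cx,cy)=(0.2856,-0.9584)
solve A·x = −loads:
  F[0-1] = +2328.6683 N (tension)
  F[0-2] = +3245.8350 N (tension)
  F[1-2] = -2511.0791 N (compression)
  F[1-3] = +1258.7687 N (tension)
  F[2-3] = +2482.4228 N (tension)
  F[2-4] = +2096.7775 N (tension)
  F[3-4] = -2269.2533 N (compression)
  F[3-5] = +2348.5879 N (tension)
  F[4-5] = +2273.8769 N (tension)
  F[4-6] = +899.2232 N (tension)
  F[5-6] = -3148.6325 N (compression)
  Rx@0 = -3854.6800 N
  Ry@0 = -2247.6663 N
  Ry@6 = +3017.4963 N

2096.778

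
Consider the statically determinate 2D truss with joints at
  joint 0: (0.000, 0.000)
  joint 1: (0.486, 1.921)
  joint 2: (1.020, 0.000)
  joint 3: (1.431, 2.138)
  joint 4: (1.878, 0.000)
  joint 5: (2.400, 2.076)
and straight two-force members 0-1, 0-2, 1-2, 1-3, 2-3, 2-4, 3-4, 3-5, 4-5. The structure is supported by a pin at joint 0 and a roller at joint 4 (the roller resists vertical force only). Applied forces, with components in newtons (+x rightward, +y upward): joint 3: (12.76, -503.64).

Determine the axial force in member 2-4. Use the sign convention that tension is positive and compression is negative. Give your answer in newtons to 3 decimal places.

N=6 nodes, M=9 members, R=3 reactions → 2N=12, M+R=12
member 0 (0-1): L=1.9815, (cx,cy)=(0.2453,0.9695)
member 1 (0-2): L=1.0200, (cx,cy)=(1.0000,0.0000)
member 2 (1-2): L=1.9938, (cx,cy)=(0.2678,-0.9635)
member 3 (1-3): L=0.9696, (cx,cy)=(0.9746,0.2238)
member 4 (2-3): L=2.1771, (cx,cy)=(0.1888,0.9820)
member 5 (2-4): L=0.8580, (cx,cy)=(1.0000,0.0000)
member 6 (3-4): L=2.1842, (cx,cy)=(0.2046,-0.9788)
member 7 (3-5): L=0.9710, (cx,cy)=(0.9980,-0.0639)
member 8 (4-5): L=2.1406, (cx,cy)=(0.2439,0.9698)
solve A·x = −loads:
  F[0-1] = -108.6686 N (compression)
  F[0-2] = +39.4127 N (tension)
  F[1-2] = +96.8120 N (tension)
  F[1-3] = -53.9498 N (compression)
  F[2-3] = -94.9830 N (compression)
  F[2-4] = +83.2722 N (tension)
  F[3-4] = -406.9025 N (compression)
  F[3-5] = +0.0000 N (tension)
  F[4-5] = -0.0000 N (compression)
  Rx@0 = -12.7600 N
  Ry@0 = +105.3494 N
  Ry@4 = +398.2906 N

83.272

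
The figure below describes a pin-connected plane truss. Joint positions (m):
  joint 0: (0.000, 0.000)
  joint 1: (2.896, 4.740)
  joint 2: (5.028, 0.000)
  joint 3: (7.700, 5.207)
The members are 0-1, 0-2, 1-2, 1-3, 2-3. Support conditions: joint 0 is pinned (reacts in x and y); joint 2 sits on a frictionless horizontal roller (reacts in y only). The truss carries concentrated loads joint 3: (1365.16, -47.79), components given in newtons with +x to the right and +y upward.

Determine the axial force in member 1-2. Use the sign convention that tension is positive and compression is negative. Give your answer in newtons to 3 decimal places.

-1422.129

N=4 nodes, M=5 members, R=3 reactions → 2N=8, M+R=8
member 0 (0-1): L=5.5547, (cx,cy)=(0.5214,0.8533)
member 1 (0-2): L=5.0280, (cx,cy)=(1.0000,0.0000)
member 2 (1-2): L=5.1974, (cx,cy)=(0.4102,-0.9120)
member 3 (1-3): L=4.8266, (cx,cy)=(0.9953,0.0968)
member 4 (2-3): L=5.8526, (cx,cy)=(0.4566,0.8897)
solve A·x = −loads:
  F[0-1] = +1686.5087 N (tension)
  F[0-2] = +485.8774 N (tension)
  F[1-2] = -1422.1291 N (compression)
  F[1-3] = +1469.5413 N (tension)
  F[2-3] = -213.5277 N (compression)
  Rx@0 = -1365.1600 N
  Ry@0 = -1439.1573 N
  Ry@2 = +1486.9473 N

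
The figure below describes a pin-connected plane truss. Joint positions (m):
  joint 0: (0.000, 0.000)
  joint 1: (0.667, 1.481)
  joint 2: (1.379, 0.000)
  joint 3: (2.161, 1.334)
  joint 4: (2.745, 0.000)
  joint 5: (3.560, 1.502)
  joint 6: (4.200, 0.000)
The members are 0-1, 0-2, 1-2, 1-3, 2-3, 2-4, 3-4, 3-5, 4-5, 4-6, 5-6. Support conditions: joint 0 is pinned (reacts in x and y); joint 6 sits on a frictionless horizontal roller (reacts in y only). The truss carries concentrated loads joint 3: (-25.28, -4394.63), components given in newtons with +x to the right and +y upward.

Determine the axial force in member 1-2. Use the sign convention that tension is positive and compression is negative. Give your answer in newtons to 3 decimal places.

N=7 nodes, M=11 members, R=3 reactions → 2N=14, M+R=14
member 0 (0-1): L=1.6243, (cx,cy)=(0.4106,0.9118)
member 1 (0-2): L=1.3790, (cx,cy)=(1.0000,0.0000)
member 2 (1-2): L=1.6433, (cx,cy)=(0.4333,-0.9013)
member 3 (1-3): L=1.5012, (cx,cy)=(0.9952,-0.0979)
member 4 (2-3): L=1.5463, (cx,cy)=(0.5057,0.8627)
member 5 (2-4): L=1.3660, (cx,cy)=(1.0000,0.0000)
member 6 (3-4): L=1.4562, (cx,cy)=(0.4010,-0.9161)
member 7 (3-5): L=1.4091, (cx,cy)=(0.9929,0.1192)
member 8 (4-5): L=1.7089, (cx,cy)=(0.4769,0.8789)
member 9 (4-6): L=1.4550, (cx,cy)=(1.0000,0.0000)
member 10 (5-6): L=1.6327, (cx,cy)=(0.3920,-0.9200)
solve A·x = −loads:
  F[0-1] = -2348.6839 N (compression)
  F[0-2] = +939.1982 N (tension)
  F[1-2] = +2604.6496 N (tension)
  F[1-3] = -2103.1409 N (compression)
  F[2-3] = -2721.0667 N (compression)
  F[2-4] = +3443.8502 N (tension)
  F[3-4] = -2765.6199 N (compression)
  F[3-5] = -2351.5138 N (compression)
  F[4-5] = +2882.4132 N (tension)
  F[4-6] = +960.0479 N (tension)
  F[5-6] = -2449.1238 N (compression)
  Rx@0 = +25.2800 N
  Ry@0 = +2141.5176 N
  Ry@6 = +2253.1124 N

2604.650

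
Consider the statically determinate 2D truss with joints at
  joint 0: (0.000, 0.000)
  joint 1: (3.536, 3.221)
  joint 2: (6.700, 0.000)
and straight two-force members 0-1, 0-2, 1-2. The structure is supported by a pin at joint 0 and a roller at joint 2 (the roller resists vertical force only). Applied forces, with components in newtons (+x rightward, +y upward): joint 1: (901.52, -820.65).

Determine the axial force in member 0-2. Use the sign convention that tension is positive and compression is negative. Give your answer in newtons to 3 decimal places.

N=3 nodes, M=3 members, R=3 reactions → 2N=6, M+R=6
member 0 (0-1): L=4.7831, (cx,cy)=(0.7393,0.6734)
member 1 (0-2): L=6.7000, (cx,cy)=(1.0000,0.0000)
member 2 (1-2): L=4.5151, (cx,cy)=(0.7008,-0.7134)
solve A·x = −loads:
  F[0-1] = +68.1004 N (tension)
  F[0-2] = +851.1755 N (tension)
  F[1-2] = -1214.6352 N (compression)
  Rx@0 = -901.5200 N
  Ry@0 = -45.8596 N
  Ry@2 = +866.5096 N

851.176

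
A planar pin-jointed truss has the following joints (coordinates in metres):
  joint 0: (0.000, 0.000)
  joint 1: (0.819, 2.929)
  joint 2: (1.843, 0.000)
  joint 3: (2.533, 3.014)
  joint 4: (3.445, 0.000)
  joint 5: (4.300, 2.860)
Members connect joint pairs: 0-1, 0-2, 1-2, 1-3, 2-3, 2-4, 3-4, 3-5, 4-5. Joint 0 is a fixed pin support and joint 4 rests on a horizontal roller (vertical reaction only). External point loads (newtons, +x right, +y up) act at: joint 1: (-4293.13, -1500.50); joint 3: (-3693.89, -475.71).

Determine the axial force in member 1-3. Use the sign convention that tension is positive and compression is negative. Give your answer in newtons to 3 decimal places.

N=6 nodes, M=9 members, R=3 reactions → 2N=12, M+R=12
member 0 (0-1): L=3.0413, (cx,cy)=(0.2693,0.9631)
member 1 (0-2): L=1.8430, (cx,cy)=(1.0000,0.0000)
member 2 (1-2): L=3.1028, (cx,cy)=(0.3300,-0.9440)
member 3 (1-3): L=1.7161, (cx,cy)=(0.9988,0.0495)
member 4 (2-3): L=3.0920, (cx,cy)=(0.2232,0.9748)
member 5 (2-4): L=1.6020, (cx,cy)=(1.0000,0.0000)
member 6 (3-4): L=3.1490, (cx,cy)=(0.2896,-0.9571)
member 7 (3-5): L=1.7737, (cx,cy)=(0.9962,-0.0868)
member 8 (4-5): L=2.9851, (cx,cy)=(0.2864,0.9581)
solve A·x = −loads:
  F[0-1] = -8464.2319 N (compression)
  F[0-2] = -5707.7003 N (compression)
  F[1-2] = +7029.7259 N (tension)
  F[1-3] = -306.5176 N (compression)
  F[2-3] = -6807.5491 N (compression)
  F[2-4] = -1868.5862 N (compression)
  F[3-4] = +6451.8646 N (tension)
  F[3-5] = -0.0000 N (tension)
  F[4-5] = +0.0000 N (tension)
  Rx@0 = +7987.0200 N
  Ry@0 = +8151.5596 N
  Ry@4 = -6175.3496 N

-306.518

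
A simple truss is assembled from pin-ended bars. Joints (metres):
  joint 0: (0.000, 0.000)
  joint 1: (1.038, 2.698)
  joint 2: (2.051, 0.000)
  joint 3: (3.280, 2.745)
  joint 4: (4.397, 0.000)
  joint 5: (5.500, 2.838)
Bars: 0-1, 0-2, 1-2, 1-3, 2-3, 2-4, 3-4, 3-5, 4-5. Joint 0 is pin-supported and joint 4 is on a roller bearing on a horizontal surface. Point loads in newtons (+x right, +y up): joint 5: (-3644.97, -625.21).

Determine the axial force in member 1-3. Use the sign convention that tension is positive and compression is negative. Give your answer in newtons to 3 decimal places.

N=6 nodes, M=9 members, R=3 reactions → 2N=12, M+R=12
member 0 (0-1): L=2.8908, (cx,cy)=(0.3591,0.9333)
member 1 (0-2): L=2.0510, (cx,cy)=(1.0000,0.0000)
member 2 (1-2): L=2.8819, (cx,cy)=(0.3515,-0.9362)
member 3 (1-3): L=2.2425, (cx,cy)=(0.9998,0.0210)
member 4 (2-3): L=3.0076, (cx,cy)=(0.4086,0.9127)
member 5 (2-4): L=2.3460, (cx,cy)=(1.0000,0.0000)
member 6 (3-4): L=2.9636, (cx,cy)=(0.3769,-0.9262)
member 7 (3-5): L=2.2219, (cx,cy)=(0.9991,0.0419)
member 8 (4-5): L=3.0448, (cx,cy)=(0.3623,0.9321)
solve A·x = −loads:
  F[0-1] = -2352.6740 N (compression)
  F[0-2] = -2800.1911 N (compression)
  F[1-2] = +2308.3594 N (tension)
  F[1-3] = -1656.5396 N (compression)
  F[2-3] = -2367.7668 N (compression)
  F[2-4] = -1021.2401 N (compression)
  F[3-4] = +2214.1981 N (tension)
  F[3-5] = -3461.3187 N (compression)
  F[4-5] = -515.3384 N (compression)
  Rx@0 = +3644.9700 N
  Ry@0 = +2195.7740 N
  Ry@4 = -1570.5640 N

-1656.540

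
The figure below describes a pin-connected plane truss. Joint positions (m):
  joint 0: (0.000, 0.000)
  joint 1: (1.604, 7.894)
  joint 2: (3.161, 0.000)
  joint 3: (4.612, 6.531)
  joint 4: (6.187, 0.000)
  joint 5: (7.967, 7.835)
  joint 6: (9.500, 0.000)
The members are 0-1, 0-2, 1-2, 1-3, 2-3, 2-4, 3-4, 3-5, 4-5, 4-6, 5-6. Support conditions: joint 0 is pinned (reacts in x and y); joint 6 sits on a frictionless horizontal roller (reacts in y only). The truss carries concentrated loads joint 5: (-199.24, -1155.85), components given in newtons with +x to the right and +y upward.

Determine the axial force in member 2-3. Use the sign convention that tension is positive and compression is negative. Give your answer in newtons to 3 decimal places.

-431.003

N=7 nodes, M=11 members, R=3 reactions → 2N=14, M+R=14
member 0 (0-1): L=8.0553, (cx,cy)=(0.1991,0.9800)
member 1 (0-2): L=3.1610, (cx,cy)=(1.0000,0.0000)
member 2 (1-2): L=8.0461, (cx,cy)=(0.1935,-0.9811)
member 3 (1-3): L=3.3024, (cx,cy)=(0.9109,-0.4127)
member 4 (2-3): L=6.6902, (cx,cy)=(0.2169,0.9762)
member 5 (2-4): L=3.0260, (cx,cy)=(1.0000,0.0000)
member 6 (3-4): L=6.7182, (cx,cy)=(0.2344,-0.9721)
member 7 (3-5): L=3.5995, (cx,cy)=(0.9321,0.3623)
member 8 (4-5): L=8.0347, (cx,cy)=(0.2215,0.9752)
member 9 (4-6): L=3.3130, (cx,cy)=(1.0000,0.0000)
member 10 (5-6): L=7.9836, (cx,cy)=(0.1920,-0.9814)
solve A·x = −loads:
  F[0-1] = -358.0076 N (compression)
  F[0-2] = -127.9524 N (compression)
  F[1-2] = +428.8499 N (tension)
  F[1-3] = -169.3736 N (compression)
  F[2-3] = -431.0028 N (compression)
  F[2-4] = +48.5117 N (tension)
  F[3-4] = +239.4014 N (tension)
  F[3-5] = -326.0220 N (compression)
  F[4-5] = -238.6600 N (compression)
  F[4-6] = +157.5090 N (tension)
  F[5-6] = -820.2762 N (compression)
  Rx@0 = +199.2400 N
  Ry@0 = +350.8383 N
  Ry@6 = +805.0117 N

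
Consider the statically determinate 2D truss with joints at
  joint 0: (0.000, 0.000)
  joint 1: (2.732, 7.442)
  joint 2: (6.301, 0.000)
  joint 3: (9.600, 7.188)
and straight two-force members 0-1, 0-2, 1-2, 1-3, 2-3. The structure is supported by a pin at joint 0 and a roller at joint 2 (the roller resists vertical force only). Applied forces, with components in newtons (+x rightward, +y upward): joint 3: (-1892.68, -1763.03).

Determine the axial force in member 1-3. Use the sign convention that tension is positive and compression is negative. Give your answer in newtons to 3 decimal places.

N=4 nodes, M=5 members, R=3 reactions → 2N=8, M+R=8
member 0 (0-1): L=7.9276, (cx,cy)=(0.3446,0.9387)
member 1 (0-2): L=6.3010, (cx,cy)=(1.0000,0.0000)
member 2 (1-2): L=8.2536, (cx,cy)=(0.4324,-0.9017)
member 3 (1-3): L=6.8727, (cx,cy)=(0.9993,-0.0370)
member 4 (2-3): L=7.9089, (cx,cy)=(0.4171,0.9088)
solve A·x = −loads:
  F[0-1] = -1316.7069 N (compression)
  F[0-2] = -1438.9193 N (compression)
  F[1-2] = +1414.5411 N (tension)
  F[1-3] = -1066.1648 N (compression)
  F[2-3] = -1983.2038 N (compression)
  Rx@0 = +1892.6800 N
  Ry@0 = +1236.0495 N
  Ry@2 = +526.9805 N

-1066.165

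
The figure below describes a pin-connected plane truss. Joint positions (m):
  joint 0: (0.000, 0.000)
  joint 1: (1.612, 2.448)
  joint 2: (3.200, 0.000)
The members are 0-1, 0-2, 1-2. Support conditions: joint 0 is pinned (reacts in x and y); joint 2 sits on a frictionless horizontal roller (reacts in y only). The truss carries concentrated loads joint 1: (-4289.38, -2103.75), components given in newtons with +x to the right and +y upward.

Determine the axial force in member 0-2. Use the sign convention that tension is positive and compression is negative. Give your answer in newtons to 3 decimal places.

-1441.143

N=3 nodes, M=3 members, R=3 reactions → 2N=6, M+R=6
member 0 (0-1): L=2.9311, (cx,cy)=(0.5500,0.8352)
member 1 (0-2): L=3.2000, (cx,cy)=(1.0000,0.0000)
member 2 (1-2): L=2.9180, (cx,cy)=(0.5442,-0.8389)
solve A·x = −loads:
  F[0-1] = -5178.9192 N (compression)
  F[0-2] = -1441.1435 N (compression)
  F[1-2] = +2648.1036 N (tension)
  Rx@0 = +4289.3800 N
  Ry@0 = +4325.3616 N
  Ry@2 = -2221.6116 N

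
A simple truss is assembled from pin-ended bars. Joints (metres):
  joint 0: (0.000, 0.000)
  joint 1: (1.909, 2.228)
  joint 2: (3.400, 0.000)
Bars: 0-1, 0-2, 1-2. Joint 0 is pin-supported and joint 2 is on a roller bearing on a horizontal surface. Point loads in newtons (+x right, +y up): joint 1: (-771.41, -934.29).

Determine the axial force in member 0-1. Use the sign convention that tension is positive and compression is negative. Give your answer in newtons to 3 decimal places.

-1205.217

N=3 nodes, M=3 members, R=3 reactions → 2N=6, M+R=6
member 0 (0-1): L=2.9340, (cx,cy)=(0.6507,0.7594)
member 1 (0-2): L=3.4000, (cx,cy)=(1.0000,0.0000)
member 2 (1-2): L=2.6809, (cx,cy)=(0.5562,-0.8311)
solve A·x = −loads:
  F[0-1] = -1205.2172 N (compression)
  F[0-2] = +12.7658 N (tension)
  F[1-2] = -22.9534 N (compression)
  Rx@0 = +771.4100 N
  Ry@0 = +915.2141 N
  Ry@2 = +19.0759 N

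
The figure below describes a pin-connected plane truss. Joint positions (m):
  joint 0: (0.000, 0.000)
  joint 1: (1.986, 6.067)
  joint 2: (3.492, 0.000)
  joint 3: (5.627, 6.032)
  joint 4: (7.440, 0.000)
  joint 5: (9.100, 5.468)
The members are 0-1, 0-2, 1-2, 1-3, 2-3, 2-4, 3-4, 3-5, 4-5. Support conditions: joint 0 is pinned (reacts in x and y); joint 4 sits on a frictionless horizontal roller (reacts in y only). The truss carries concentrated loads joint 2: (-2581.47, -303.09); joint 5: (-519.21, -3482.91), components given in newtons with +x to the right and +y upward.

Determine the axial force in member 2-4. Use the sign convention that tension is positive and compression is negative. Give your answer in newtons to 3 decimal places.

N=6 nodes, M=9 members, R=3 reactions → 2N=12, M+R=12
member 0 (0-1): L=6.3838, (cx,cy)=(0.3111,0.9504)
member 1 (0-2): L=3.4920, (cx,cy)=(1.0000,0.0000)
member 2 (1-2): L=6.2511, (cx,cy)=(0.2409,-0.9705)
member 3 (1-3): L=3.6412, (cx,cy)=(1.0000,-0.0096)
member 4 (2-3): L=6.3987, (cx,cy)=(0.3337,0.9427)
member 5 (2-4): L=3.9480, (cx,cy)=(1.0000,0.0000)
member 6 (3-4): L=6.2986, (cx,cy)=(0.2878,-0.9577)
member 7 (3-5): L=3.5185, (cx,cy)=(0.9871,-0.1603)
member 8 (4-5): L=5.7144, (cx,cy)=(0.2905,0.9569)
solve A·x = −loads:
  F[0-1] = +246.9296 N (tension)
  F[0-2] = -3177.5000 N (compression)
  F[1-2] = -243.1392 N (compression)
  F[1-3] = +135.4026 N (tension)
  F[2-3] = +571.8382 N (tension)
  F[2-4] = -845.4070 N (compression)
  F[3-4] = -648.4989 N (compression)
  F[3-5] = +519.5816 N (tension)
  F[4-5] = -3552.8317 N (compression)
  Rx@0 = +3100.6800 N
  Ry@0 = -234.6762 N
  Ry@4 = +4020.6762 N

-845.407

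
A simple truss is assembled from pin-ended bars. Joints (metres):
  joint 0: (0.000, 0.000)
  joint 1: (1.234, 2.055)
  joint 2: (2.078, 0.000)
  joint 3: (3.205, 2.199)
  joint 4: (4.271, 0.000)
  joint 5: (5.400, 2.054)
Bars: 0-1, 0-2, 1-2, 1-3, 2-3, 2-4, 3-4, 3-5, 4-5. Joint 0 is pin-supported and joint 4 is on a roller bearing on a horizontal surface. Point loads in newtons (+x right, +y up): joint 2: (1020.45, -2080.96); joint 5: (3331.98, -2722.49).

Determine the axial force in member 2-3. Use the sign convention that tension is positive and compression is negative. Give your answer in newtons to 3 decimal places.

N=6 nodes, M=9 members, R=3 reactions → 2N=12, M+R=12
member 0 (0-1): L=2.3970, (cx,cy)=(0.5148,0.8573)
member 1 (0-2): L=2.0780, (cx,cy)=(1.0000,0.0000)
member 2 (1-2): L=2.2216, (cx,cy)=(0.3799,-0.9250)
member 3 (1-3): L=1.9763, (cx,cy)=(0.9973,0.0729)
member 4 (2-3): L=2.4710, (cx,cy)=(0.4561,0.8899)
member 5 (2-4): L=2.1930, (cx,cy)=(1.0000,0.0000)
member 6 (3-4): L=2.4438, (cx,cy)=(0.4362,-0.8998)
member 7 (3-5): L=2.1998, (cx,cy)=(0.9978,-0.0659)
member 8 (4-5): L=2.3438, (cx,cy)=(0.4817,0.8763)
solve A·x = −loads:
  F[0-1] = +1462.2249 N (tension)
  F[0-2] = +3599.6730 N (tension)
  F[1-2] = -1257.9860 N (compression)
  F[1-3] = +1233.9610 N (tension)
  F[2-3] = +3645.9285 N (tension)
  F[2-4] = +438.4101 N (tension)
  F[3-4] = -4047.7318 N (compression)
  F[3-5] = +4669.3992 N (tension)
  F[4-5] = -2755.4356 N (compression)
  Rx@0 = -4352.4300 N
  Ry@0 = -1253.5783 N
  Ry@4 = +6057.0283 N

3645.929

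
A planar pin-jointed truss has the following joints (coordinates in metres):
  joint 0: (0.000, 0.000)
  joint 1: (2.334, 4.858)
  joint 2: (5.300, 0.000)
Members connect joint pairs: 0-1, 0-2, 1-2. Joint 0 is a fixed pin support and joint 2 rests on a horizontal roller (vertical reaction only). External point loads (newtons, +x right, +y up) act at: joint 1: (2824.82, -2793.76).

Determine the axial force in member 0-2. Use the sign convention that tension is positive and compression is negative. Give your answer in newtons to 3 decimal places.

N=3 nodes, M=3 members, R=3 reactions → 2N=6, M+R=6
member 0 (0-1): L=5.3896, (cx,cy)=(0.4331,0.9014)
member 1 (0-2): L=5.3000, (cx,cy)=(1.0000,0.0000)
member 2 (1-2): L=5.6919, (cx,cy)=(0.5211,-0.8535)
solve A·x = −loads:
  F[0-1] = +1138.0378 N (tension)
  F[0-2] = +2331.9850 N (tension)
  F[1-2] = -4475.1661 N (compression)
  Rx@0 = -2824.8200 N
  Ry@0 = -1025.7893 N
  Ry@2 = +3819.5493 N

2331.985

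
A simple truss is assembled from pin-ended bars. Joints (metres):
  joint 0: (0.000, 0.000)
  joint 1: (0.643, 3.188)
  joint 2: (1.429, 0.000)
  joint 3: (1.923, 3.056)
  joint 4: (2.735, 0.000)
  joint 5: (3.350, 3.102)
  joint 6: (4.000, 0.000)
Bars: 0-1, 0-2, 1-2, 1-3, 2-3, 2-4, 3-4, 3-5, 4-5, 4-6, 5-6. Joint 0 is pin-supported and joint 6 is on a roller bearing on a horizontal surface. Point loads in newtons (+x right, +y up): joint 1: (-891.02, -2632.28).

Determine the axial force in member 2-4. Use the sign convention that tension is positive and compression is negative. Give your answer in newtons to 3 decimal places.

-195.061

N=7 nodes, M=11 members, R=3 reactions → 2N=14, M+R=14
member 0 (0-1): L=3.2522, (cx,cy)=(0.1977,0.9803)
member 1 (0-2): L=1.4290, (cx,cy)=(1.0000,0.0000)
member 2 (1-2): L=3.2835, (cx,cy)=(0.2394,-0.9709)
member 3 (1-3): L=1.2868, (cx,cy)=(0.9947,-0.1026)
member 4 (2-3): L=3.0957, (cx,cy)=(0.1596,0.9872)
member 5 (2-4): L=1.3060, (cx,cy)=(1.0000,0.0000)
member 6 (3-4): L=3.1620, (cx,cy)=(0.2568,-0.9665)
member 7 (3-5): L=1.4277, (cx,cy)=(0.9995,0.0322)
member 8 (4-5): L=3.1624, (cx,cy)=(0.1945,0.9809)
member 9 (4-6): L=1.2650, (cx,cy)=(1.0000,0.0000)
member 10 (5-6): L=3.1694, (cx,cy)=(0.2051,-0.9787)
solve A·x = −loads:
  F[0-1] = -2978.0709 N (compression)
  F[0-2] = -302.2184 N (compression)
  F[1-2] = +270.3731 N (tension)
  F[1-3] = +238.7556 N (tension)
  F[2-3] = -265.9198 N (compression)
  F[2-4] = -195.0612 N (compression)
  F[3-4] = +300.8913 N (tension)
  F[3-5] = +117.8546 N (tension)
  F[4-5] = -296.4612 N (compression)
  F[4-6] = -60.1394 N (compression)
  F[5-6] = +293.2371 N (tension)
  Rx@0 = +891.0200 N
  Ry@0 = +2919.2839 N
  Ry@6 = -287.0039 N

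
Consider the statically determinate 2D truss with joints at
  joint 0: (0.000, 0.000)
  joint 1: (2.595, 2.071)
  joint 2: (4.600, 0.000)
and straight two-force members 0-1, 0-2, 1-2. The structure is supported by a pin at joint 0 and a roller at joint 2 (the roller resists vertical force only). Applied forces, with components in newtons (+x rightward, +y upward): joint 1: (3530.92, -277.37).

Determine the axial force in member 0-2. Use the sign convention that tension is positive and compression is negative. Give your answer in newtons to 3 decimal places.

1690.507

N=3 nodes, M=3 members, R=3 reactions → 2N=6, M+R=6
member 0 (0-1): L=3.3201, (cx,cy)=(0.7816,0.6238)
member 1 (0-2): L=4.6000, (cx,cy)=(1.0000,0.0000)
member 2 (1-2): L=2.8825, (cx,cy)=(0.6956,-0.7185)
solve A·x = −loads:
  F[0-1] = +2354.6652 N (tension)
  F[0-2] = +1690.5068 N (tension)
  F[1-2] = -2430.4051 N (compression)
  Rx@0 = -3530.9200 N
  Ry@0 = -1468.7845 N
  Ry@2 = +1746.1545 N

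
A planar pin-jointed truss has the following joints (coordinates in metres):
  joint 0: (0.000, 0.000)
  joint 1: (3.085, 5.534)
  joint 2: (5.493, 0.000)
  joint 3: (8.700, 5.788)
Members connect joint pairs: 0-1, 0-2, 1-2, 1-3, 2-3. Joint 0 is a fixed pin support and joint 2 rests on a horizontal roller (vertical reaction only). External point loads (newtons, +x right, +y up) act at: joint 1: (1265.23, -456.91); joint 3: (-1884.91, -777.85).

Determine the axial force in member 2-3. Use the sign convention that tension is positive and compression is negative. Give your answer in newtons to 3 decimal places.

N=4 nodes, M=5 members, R=3 reactions → 2N=8, M+R=8
member 0 (0-1): L=6.3358, (cx,cy)=(0.4869,0.8734)
member 1 (0-2): L=5.4930, (cx,cy)=(1.0000,0.0000)
member 2 (1-2): L=6.0352, (cx,cy)=(0.3990,-0.9170)
member 3 (1-3): L=5.6207, (cx,cy)=(0.9990,0.0452)
member 4 (2-3): L=6.6171, (cx,cy)=(0.4847,0.8747)
solve A·x = −loads:
  F[0-1] = -523.9321 N (compression)
  F[0-2] = -364.5693 N (compression)
  F[1-2] = -72.7870 N (compression)
  F[1-3] = -1492.8242 N (compression)
  F[2-3] = -812.1471 N (compression)
  Rx@0 = +619.6800 N
  Ry@0 = +457.6280 N
  Ry@2 = +777.1320 N

-812.147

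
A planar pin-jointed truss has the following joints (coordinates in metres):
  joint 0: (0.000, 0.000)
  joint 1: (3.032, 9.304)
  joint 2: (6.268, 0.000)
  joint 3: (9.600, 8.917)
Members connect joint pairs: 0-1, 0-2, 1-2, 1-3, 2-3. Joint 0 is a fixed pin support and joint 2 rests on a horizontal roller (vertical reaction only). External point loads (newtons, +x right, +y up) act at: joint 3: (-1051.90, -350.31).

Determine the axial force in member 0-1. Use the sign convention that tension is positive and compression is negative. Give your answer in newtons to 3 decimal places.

-1378.054

N=4 nodes, M=5 members, R=3 reactions → 2N=8, M+R=8
member 0 (0-1): L=9.7856, (cx,cy)=(0.3098,0.9508)
member 1 (0-2): L=6.2680, (cx,cy)=(1.0000,0.0000)
member 2 (1-2): L=9.8507, (cx,cy)=(0.3285,-0.9445)
member 3 (1-3): L=6.5794, (cx,cy)=(0.9983,-0.0588)
member 4 (2-3): L=9.5192, (cx,cy)=(0.3500,0.9367)
solve A·x = −loads:
  F[0-1] = -1378.0536 N (compression)
  F[0-2] = -624.9185 N (compression)
  F[1-2] = +1443.4419 N (tension)
  F[1-3] = -902.7221 N (compression)
  F[2-3] = -430.6517 N (compression)
  Rx@0 = +1051.9000 N
  Ry@0 = +1310.2360 N
  Ry@2 = -959.9260 N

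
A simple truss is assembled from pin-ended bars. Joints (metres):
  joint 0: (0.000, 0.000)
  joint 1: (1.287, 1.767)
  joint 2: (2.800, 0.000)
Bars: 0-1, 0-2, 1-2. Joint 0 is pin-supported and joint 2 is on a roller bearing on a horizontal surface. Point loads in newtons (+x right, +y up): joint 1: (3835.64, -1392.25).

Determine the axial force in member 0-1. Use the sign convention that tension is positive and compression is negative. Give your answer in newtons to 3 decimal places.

2063.848

N=3 nodes, M=3 members, R=3 reactions → 2N=6, M+R=6
member 0 (0-1): L=2.1860, (cx,cy)=(0.5887,0.8083)
member 1 (0-2): L=2.8000, (cx,cy)=(1.0000,0.0000)
member 2 (1-2): L=2.3263, (cx,cy)=(0.6504,-0.7596)
solve A·x = −loads:
  F[0-1] = +2063.8480 N (tension)
  F[0-2] = +2620.5644 N (tension)
  F[1-2] = -4029.1465 N (compression)
  Rx@0 = -3835.6400 N
  Ry@0 = -1668.2506 N
  Ry@2 = +3060.5006 N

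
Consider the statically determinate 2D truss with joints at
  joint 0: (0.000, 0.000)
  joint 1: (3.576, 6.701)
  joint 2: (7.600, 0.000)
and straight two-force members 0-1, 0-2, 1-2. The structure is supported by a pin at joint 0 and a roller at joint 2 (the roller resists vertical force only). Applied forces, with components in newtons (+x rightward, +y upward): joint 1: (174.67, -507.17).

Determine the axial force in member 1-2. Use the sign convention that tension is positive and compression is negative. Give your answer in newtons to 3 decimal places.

-458.002

N=3 nodes, M=3 members, R=3 reactions → 2N=6, M+R=6
member 0 (0-1): L=7.5955, (cx,cy)=(0.4708,0.8822)
member 1 (0-2): L=7.6000, (cx,cy)=(1.0000,0.0000)
member 2 (1-2): L=7.8164, (cx,cy)=(0.5148,-0.8573)
solve A·x = −loads:
  F[0-1] = -129.8119 N (compression)
  F[0-2] = +235.7863 N (tension)
  F[1-2] = -458.0016 N (compression)
  Rx@0 = -174.6700 N
  Ry@0 = +114.5248 N
  Ry@2 = +392.6452 N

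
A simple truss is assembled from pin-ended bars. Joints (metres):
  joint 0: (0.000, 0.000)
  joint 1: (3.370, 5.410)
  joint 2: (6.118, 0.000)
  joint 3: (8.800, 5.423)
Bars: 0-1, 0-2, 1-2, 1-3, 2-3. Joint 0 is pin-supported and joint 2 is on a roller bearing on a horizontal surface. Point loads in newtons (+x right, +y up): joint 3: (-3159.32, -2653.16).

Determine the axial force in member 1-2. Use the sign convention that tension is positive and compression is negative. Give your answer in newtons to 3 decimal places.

N=4 nodes, M=5 members, R=3 reactions → 2N=8, M+R=8
member 0 (0-1): L=6.3738, (cx,cy)=(0.5287,0.8488)
member 1 (0-2): L=6.1180, (cx,cy)=(1.0000,0.0000)
member 2 (1-2): L=6.0679, (cx,cy)=(0.4529,-0.8916)
member 3 (1-3): L=5.4300, (cx,cy)=(1.0000,0.0024)
member 4 (2-3): L=6.0500, (cx,cy)=(0.4433,0.8964)
solve A·x = −loads:
  F[0-1] = -1929.0214 N (compression)
  F[0-2] = -2139.3903 N (compression)
  F[1-2] = +1831.4874 N (tension)
  F[1-3] = -1849.3676 N (compression)
  F[2-3] = -2954.9573 N (compression)
  Rx@0 = +3159.3200 N
  Ry@0 = +1637.3353 N
  Ry@2 = +1015.8247 N

1831.487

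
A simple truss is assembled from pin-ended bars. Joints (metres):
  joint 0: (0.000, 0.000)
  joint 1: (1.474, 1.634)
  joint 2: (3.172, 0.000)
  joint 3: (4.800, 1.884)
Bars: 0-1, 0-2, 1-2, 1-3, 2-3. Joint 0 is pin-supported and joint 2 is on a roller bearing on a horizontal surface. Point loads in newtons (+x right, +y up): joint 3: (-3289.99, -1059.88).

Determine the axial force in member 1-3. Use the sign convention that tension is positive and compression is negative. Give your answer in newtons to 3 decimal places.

-2546.206

N=4 nodes, M=5 members, R=3 reactions → 2N=8, M+R=8
member 0 (0-1): L=2.2006, (cx,cy)=(0.6698,0.7425)
member 1 (0-2): L=3.1720, (cx,cy)=(1.0000,0.0000)
member 2 (1-2): L=2.3565, (cx,cy)=(0.7206,-0.6934)
member 3 (1-3): L=3.3354, (cx,cy)=(0.9972,0.0750)
member 4 (2-3): L=2.4899, (cx,cy)=(0.6538,0.7566)
solve A·x = −loads:
  F[0-1] = -1899.0678 N (compression)
  F[0-2] = -2017.9604 N (compression)
  F[1-2] = +1758.3837 N (tension)
  F[1-3] = -2546.2056 N (compression)
  F[2-3] = -1148.5372 N (compression)
  Rx@0 = +3289.9900 N
  Ry@0 = +1410.1061 N
  Ry@2 = -350.2261 N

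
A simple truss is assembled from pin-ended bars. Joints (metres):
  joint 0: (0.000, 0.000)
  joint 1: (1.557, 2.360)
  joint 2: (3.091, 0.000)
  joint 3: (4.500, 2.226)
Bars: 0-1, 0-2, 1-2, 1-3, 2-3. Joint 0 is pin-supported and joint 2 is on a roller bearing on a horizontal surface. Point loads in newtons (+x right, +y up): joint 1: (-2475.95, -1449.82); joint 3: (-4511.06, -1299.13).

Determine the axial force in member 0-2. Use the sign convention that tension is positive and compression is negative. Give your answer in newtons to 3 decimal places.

N=4 nodes, M=5 members, R=3 reactions → 2N=8, M+R=8
member 0 (0-1): L=2.8273, (cx,cy)=(0.5507,0.8347)
member 1 (0-2): L=3.0910, (cx,cy)=(1.0000,0.0000)
member 2 (1-2): L=2.8147, (cx,cy)=(0.5450,-0.8384)
member 3 (1-3): L=2.9460, (cx,cy)=(0.9990,-0.0455)
member 4 (2-3): L=2.6345, (cx,cy)=(0.5348,0.8450)
solve A·x = −loads:
  F[0-1] = -6309.2680 N (compression)
  F[0-2] = -3512.5316 N (compression)
  F[1-2] = +4746.6758 N (tension)
  F[1-3] = -3589.1261 N (compression)
  F[2-3] = -1730.7169 N (compression)
  Rx@0 = +6987.0100 N
  Ry@0 = +5266.3899 N
  Ry@2 = -2517.4399 N

-3512.532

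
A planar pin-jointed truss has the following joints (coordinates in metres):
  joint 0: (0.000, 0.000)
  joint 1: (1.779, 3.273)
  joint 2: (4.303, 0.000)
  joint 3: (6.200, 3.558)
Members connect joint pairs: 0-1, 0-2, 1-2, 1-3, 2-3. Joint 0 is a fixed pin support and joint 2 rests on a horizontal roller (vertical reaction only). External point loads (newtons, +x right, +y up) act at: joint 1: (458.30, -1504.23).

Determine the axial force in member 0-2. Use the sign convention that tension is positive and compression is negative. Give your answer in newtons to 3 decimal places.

N=4 nodes, M=5 members, R=3 reactions → 2N=8, M+R=8
member 0 (0-1): L=3.7252, (cx,cy)=(0.4776,0.8786)
member 1 (0-2): L=4.3030, (cx,cy)=(1.0000,0.0000)
member 2 (1-2): L=4.1332, (cx,cy)=(0.6107,-0.7919)
member 3 (1-3): L=4.4302, (cx,cy)=(0.9979,0.0643)
member 4 (2-3): L=4.0321, (cx,cy)=(0.4705,0.8824)
solve A·x = −loads:
  F[0-1] = -607.4815 N (compression)
  F[0-2] = +748.4051 N (tension)
  F[1-2] = -1225.5494 N (compression)
  F[1-3] = +0.0000 N (tension)
  F[2-3] = -0.0000 N (compression)
  Rx@0 = -458.3000 N
  Ry@0 = +533.7347 N
  Ry@2 = +970.4953 N

748.405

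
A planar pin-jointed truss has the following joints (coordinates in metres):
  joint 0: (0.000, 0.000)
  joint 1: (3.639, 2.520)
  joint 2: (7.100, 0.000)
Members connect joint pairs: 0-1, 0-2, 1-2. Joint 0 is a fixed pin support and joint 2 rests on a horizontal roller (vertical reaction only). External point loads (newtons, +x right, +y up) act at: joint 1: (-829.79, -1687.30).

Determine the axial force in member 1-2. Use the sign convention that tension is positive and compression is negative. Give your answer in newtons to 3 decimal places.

N=3 nodes, M=3 members, R=3 reactions → 2N=6, M+R=6
member 0 (0-1): L=4.4264, (cx,cy)=(0.8221,0.5693)
member 1 (0-2): L=7.1000, (cx,cy)=(1.0000,0.0000)
member 2 (1-2): L=4.2812, (cx,cy)=(0.8084,-0.5886)
solve A·x = −loads:
  F[0-1] = -1962.0333 N (compression)
  F[0-2] = +783.2348 N (tension)
  F[1-2] = -968.8551 N (compression)
  Rx@0 = +829.7900 N
  Ry@0 = +1117.0164 N
  Ry@2 = +570.2836 N

-968.855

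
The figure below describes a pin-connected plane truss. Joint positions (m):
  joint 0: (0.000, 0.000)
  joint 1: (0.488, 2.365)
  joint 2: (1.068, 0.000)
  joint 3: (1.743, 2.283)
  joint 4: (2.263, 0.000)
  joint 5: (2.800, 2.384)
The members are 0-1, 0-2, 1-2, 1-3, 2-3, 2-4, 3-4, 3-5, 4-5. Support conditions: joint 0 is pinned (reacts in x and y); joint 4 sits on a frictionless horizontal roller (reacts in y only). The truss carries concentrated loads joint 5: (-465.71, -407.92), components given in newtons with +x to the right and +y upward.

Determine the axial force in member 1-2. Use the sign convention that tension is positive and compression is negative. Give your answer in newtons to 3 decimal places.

N=6 nodes, M=9 members, R=3 reactions → 2N=12, M+R=12
member 0 (0-1): L=2.4148, (cx,cy)=(0.2021,0.9794)
member 1 (0-2): L=1.0680, (cx,cy)=(1.0000,0.0000)
member 2 (1-2): L=2.4351, (cx,cy)=(0.2382,-0.9712)
member 3 (1-3): L=1.2577, (cx,cy)=(0.9979,-0.0652)
member 4 (2-3): L=2.3807, (cx,cy)=(0.2835,0.9590)
member 5 (2-4): L=1.1950, (cx,cy)=(1.0000,0.0000)
member 6 (3-4): L=2.3415, (cx,cy)=(0.2221,-0.9750)
member 7 (3-5): L=1.0618, (cx,cy)=(0.9955,0.0951)
member 8 (4-5): L=2.4437, (cx,cy)=(0.2197,0.9756)
solve A·x = −loads:
  F[0-1] = -402.1097 N (compression)
  F[0-2] = -384.4496 N (compression)
  F[1-2] = +417.6423 N (tension)
  F[1-3] = -181.1219 N (compression)
  F[2-3] = -422.9802 N (compression)
  F[2-4] = -165.0457 N (compression)
  F[3-4] = +366.4586 N (tension)
  F[3-5] = -383.7886 N (compression)
  F[4-5] = -380.7198 N (compression)
  Rx@0 = +465.7100 N
  Ry@0 = +393.8133 N
  Ry@4 = +14.1067 N

417.642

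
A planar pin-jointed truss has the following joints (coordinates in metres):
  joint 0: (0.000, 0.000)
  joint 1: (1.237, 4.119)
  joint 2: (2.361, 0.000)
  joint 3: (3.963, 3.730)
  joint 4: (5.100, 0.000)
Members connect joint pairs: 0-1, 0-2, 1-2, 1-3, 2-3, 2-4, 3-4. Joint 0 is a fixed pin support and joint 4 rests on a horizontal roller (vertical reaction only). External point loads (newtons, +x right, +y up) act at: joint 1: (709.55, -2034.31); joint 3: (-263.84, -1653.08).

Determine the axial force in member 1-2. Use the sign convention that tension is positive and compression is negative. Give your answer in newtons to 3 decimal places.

N=5 nodes, M=7 members, R=3 reactions → 2N=10, M+R=10
member 0 (0-1): L=4.3007, (cx,cy)=(0.2876,0.9577)
member 1 (0-2): L=2.3610, (cx,cy)=(1.0000,0.0000)
member 2 (1-2): L=4.2696, (cx,cy)=(0.2633,-0.9647)
member 3 (1-3): L=2.7536, (cx,cy)=(0.9900,-0.1413)
member 4 (2-3): L=4.0595, (cx,cy)=(0.3946,0.9188)
member 5 (2-4): L=2.7390, (cx,cy)=(1.0000,0.0000)
member 6 (3-4): L=3.8994, (cx,cy)=(0.2916,-0.9565)
solve A·x = −loads:
  F[0-1] = -1596.8052 N (compression)
  F[0-2] = +904.9914 N (tension)
  F[1-2] = -364.7580 N (compression)
  F[1-3] = -1083.6745 N (compression)
  F[2-3] = +382.9741 N (tension)
  F[2-4] = +657.8325 N (tension)
  F[3-4] = -2256.0963 N (compression)
  Rx@0 = -445.7100 N
  Ry@0 = +1529.3291 N
  Ry@4 = +2158.0609 N

-364.758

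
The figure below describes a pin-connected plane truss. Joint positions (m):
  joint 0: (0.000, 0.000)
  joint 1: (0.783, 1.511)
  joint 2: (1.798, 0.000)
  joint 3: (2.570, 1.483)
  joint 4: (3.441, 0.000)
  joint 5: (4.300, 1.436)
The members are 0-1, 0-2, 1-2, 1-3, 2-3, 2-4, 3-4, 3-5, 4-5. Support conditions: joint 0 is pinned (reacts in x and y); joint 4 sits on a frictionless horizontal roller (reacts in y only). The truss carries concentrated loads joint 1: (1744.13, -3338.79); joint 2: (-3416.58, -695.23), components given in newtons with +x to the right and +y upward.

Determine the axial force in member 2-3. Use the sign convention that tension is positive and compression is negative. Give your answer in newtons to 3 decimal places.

2092.835

N=6 nodes, M=9 members, R=3 reactions → 2N=12, M+R=12
member 0 (0-1): L=1.7018, (cx,cy)=(0.4601,0.8879)
member 1 (0-2): L=1.7980, (cx,cy)=(1.0000,0.0000)
member 2 (1-2): L=1.8203, (cx,cy)=(0.5576,-0.8301)
member 3 (1-3): L=1.7872, (cx,cy)=(0.9999,-0.0157)
member 4 (2-3): L=1.6719, (cx,cy)=(0.4617,0.8870)
member 5 (2-4): L=1.6430, (cx,cy)=(1.0000,0.0000)
member 6 (3-4): L=1.7199, (cx,cy)=(0.5064,-0.8623)
member 7 (3-5): L=1.7306, (cx,cy)=(0.9996,-0.0272)
member 8 (4-5): L=1.6733, (cx,cy)=(0.5134,0.8582)
solve A·x = −loads:
  F[0-1] = -2416.0383 N (compression)
  F[0-2] = -560.8448 N (compression)
  F[1-2] = -1398.7901 N (compression)
  F[1-3] = -2076.0069 N (compression)
  F[2-3] = +2092.8345 N (tension)
  F[2-4] = +1109.3896 N (tension)
  F[3-4] = -2190.5838 N (compression)
  F[3-5] = +0.0000 N (tension)
  F[4-5] = -0.0000 N (compression)
  Rx@0 = +1672.4500 N
  Ry@0 = +2145.1282 N
  Ry@4 = +1888.8918 N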